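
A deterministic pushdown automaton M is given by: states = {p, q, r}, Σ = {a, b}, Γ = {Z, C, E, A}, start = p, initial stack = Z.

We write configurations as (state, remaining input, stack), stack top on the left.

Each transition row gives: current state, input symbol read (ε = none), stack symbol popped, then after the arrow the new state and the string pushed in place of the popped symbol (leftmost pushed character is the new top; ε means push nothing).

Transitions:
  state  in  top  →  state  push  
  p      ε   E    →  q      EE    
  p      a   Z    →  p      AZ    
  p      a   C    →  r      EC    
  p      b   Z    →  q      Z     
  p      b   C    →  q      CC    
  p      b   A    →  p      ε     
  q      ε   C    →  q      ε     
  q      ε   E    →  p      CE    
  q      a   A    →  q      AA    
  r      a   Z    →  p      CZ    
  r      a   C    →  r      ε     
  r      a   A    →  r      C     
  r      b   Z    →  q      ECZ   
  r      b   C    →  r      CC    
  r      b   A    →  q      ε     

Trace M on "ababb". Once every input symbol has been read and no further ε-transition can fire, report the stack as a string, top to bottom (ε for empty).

Z

(p, ababb, Z)
  read a, top Z: go to p, push AZ → (p, babb, AZ)
  read b, top A: go to p, push ε → (p, abb, Z)
  read a, top Z: go to p, push AZ → (p, bb, AZ)
  read b, top A: go to p, push ε → (p, b, Z)
  read b, top Z: go to q, push Z → (q, ε, Z)
All input consumed in state q with stack Z.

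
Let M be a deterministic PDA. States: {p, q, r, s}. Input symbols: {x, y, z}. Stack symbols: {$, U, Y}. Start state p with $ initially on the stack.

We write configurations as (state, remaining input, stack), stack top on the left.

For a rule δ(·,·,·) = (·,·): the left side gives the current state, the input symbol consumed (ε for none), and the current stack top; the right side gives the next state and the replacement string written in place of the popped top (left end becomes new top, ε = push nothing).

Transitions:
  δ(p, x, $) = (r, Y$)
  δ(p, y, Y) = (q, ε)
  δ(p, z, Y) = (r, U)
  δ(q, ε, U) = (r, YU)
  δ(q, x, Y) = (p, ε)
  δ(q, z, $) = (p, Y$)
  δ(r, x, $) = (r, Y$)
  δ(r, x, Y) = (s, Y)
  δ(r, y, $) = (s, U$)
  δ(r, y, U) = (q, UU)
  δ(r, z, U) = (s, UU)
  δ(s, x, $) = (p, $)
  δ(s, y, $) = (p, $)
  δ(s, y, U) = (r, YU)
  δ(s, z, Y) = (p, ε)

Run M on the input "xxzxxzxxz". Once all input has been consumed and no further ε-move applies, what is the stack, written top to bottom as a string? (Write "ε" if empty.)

(p, xxzxxzxxz, $) ⊢ (r, xzxxzxxz, Y$) ⊢ (s, zxxzxxz, Y$) ⊢ (p, xxzxxz, $) ⊢ (r, xzxxz, Y$) ⊢ (s, zxxz, Y$) ⊢ (p, xxz, $) ⊢ (r, xz, Y$) ⊢ (s, z, Y$) ⊢ (p, ε, $)
All input consumed in state p with stack $.

$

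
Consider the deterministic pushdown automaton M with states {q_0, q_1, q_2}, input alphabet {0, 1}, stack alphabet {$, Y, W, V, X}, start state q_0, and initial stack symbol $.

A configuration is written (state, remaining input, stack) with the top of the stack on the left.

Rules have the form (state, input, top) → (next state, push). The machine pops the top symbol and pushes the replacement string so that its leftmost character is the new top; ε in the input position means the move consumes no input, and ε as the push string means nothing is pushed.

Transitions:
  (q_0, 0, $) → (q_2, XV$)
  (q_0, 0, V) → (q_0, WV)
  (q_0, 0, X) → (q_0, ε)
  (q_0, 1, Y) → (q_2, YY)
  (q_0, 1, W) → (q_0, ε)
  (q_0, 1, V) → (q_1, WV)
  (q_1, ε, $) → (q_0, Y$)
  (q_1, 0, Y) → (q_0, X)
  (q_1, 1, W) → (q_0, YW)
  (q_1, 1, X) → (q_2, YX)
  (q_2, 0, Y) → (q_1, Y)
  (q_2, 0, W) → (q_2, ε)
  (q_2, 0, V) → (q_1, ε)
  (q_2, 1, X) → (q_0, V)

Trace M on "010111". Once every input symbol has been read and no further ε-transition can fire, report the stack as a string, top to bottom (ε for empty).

YWVV$

(q_0, 010111, $)
  read 0, top $: go to q_2, push XV$ → (q_2, 10111, XV$)
  read 1, top X: go to q_0, push V → (q_0, 0111, VV$)
  read 0, top V: go to q_0, push WV → (q_0, 111, WVV$)
  read 1, top W: go to q_0, push ε → (q_0, 11, VV$)
  read 1, top V: go to q_1, push WV → (q_1, 1, WVV$)
  read 1, top W: go to q_0, push YW → (q_0, ε, YWVV$)
All input consumed in state q_0 with stack YWVV$.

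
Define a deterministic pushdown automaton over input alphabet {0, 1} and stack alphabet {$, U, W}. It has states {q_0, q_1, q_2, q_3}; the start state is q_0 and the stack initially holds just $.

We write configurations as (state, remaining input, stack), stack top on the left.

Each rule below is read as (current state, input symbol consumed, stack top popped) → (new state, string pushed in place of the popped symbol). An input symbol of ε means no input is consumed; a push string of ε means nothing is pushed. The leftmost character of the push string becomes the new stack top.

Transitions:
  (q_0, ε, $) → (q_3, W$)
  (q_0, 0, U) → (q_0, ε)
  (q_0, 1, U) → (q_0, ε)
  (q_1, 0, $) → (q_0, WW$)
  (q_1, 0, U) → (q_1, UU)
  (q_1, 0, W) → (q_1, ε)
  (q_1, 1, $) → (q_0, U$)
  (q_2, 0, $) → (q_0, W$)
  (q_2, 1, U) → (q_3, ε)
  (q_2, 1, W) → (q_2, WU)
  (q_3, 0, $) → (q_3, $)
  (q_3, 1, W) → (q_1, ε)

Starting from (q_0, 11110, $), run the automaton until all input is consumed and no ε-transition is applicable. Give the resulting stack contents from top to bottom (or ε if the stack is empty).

(q_0, 11110, $)
  ε-move, top $: go to q_3, push W$ → (q_3, 11110, W$)
  read 1, top W: go to q_1, push ε → (q_1, 1110, $)
  read 1, top $: go to q_0, push U$ → (q_0, 110, U$)
  read 1, top U: go to q_0, push ε → (q_0, 10, $)
  ε-move, top $: go to q_3, push W$ → (q_3, 10, W$)
  read 1, top W: go to q_1, push ε → (q_1, 0, $)
  read 0, top $: go to q_0, push WW$ → (q_0, ε, WW$)
All input consumed in state q_0 with stack WW$.

WW$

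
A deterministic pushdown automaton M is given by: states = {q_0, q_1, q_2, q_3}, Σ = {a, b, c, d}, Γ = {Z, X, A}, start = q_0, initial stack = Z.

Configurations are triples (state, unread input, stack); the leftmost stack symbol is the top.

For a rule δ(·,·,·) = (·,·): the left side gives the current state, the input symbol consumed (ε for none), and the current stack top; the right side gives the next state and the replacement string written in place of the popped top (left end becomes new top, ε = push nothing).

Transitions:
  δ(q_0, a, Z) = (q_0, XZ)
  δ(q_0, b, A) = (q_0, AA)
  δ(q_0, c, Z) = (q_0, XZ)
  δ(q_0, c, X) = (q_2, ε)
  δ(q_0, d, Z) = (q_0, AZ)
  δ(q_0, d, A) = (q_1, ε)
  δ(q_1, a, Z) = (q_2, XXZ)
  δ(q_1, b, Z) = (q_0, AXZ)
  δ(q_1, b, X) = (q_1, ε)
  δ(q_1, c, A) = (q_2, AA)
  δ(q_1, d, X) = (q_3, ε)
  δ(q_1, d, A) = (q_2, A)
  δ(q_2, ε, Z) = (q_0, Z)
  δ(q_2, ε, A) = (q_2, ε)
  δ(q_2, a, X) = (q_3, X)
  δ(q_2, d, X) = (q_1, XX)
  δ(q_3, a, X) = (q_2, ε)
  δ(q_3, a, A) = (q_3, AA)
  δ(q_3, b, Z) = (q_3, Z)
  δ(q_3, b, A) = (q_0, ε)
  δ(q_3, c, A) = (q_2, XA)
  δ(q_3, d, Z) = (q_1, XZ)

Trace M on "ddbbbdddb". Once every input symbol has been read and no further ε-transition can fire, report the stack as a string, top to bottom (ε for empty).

(q_0, ddbbbdddb, Z)
  read d, top Z: go to q_0, push AZ → (q_0, dbbbdddb, AZ)
  read d, top A: go to q_1, push ε → (q_1, bbbdddb, Z)
  read b, top Z: go to q_0, push AXZ → (q_0, bbdddb, AXZ)
  read b, top A: go to q_0, push AA → (q_0, bdddb, AAXZ)
  read b, top A: go to q_0, push AA → (q_0, dddb, AAAXZ)
  read d, top A: go to q_1, push ε → (q_1, ddb, AAXZ)
  read d, top A: go to q_2, push A → (q_2, db, AAXZ)
  ε-move, top A: go to q_2, push ε → (q_2, db, AXZ)
  ε-move, top A: go to q_2, push ε → (q_2, db, XZ)
  read d, top X: go to q_1, push XX → (q_1, b, XXZ)
  read b, top X: go to q_1, push ε → (q_1, ε, XZ)
All input consumed in state q_1 with stack XZ.

XZ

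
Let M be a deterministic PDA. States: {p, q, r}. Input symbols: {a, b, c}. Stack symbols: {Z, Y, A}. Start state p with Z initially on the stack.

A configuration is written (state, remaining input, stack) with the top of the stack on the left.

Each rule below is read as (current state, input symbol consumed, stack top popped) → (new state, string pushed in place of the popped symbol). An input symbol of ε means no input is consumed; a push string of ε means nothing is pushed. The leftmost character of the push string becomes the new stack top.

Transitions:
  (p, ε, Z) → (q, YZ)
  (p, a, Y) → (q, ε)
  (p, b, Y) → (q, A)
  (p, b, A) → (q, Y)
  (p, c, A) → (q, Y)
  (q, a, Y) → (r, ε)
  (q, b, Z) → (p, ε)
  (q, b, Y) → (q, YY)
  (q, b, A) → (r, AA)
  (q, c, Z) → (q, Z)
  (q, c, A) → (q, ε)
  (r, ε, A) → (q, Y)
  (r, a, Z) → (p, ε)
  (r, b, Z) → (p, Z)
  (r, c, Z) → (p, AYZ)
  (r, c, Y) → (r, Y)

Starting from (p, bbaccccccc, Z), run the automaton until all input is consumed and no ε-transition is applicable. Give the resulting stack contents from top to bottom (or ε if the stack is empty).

YYZ

(p, bbaccccccc, Z) ⊢ (q, bbaccccccc, YZ) ⊢ (q, baccccccc, YYZ) ⊢ (q, accccccc, YYYZ) ⊢ (r, ccccccc, YYZ) ⊢ (r, cccccc, YYZ) ⊢ (r, ccccc, YYZ) ⊢ (r, cccc, YYZ) ⊢ (r, ccc, YYZ) ⊢ (r, cc, YYZ) ⊢ (r, c, YYZ) ⊢ (r, ε, YYZ)
All input consumed in state r with stack YYZ.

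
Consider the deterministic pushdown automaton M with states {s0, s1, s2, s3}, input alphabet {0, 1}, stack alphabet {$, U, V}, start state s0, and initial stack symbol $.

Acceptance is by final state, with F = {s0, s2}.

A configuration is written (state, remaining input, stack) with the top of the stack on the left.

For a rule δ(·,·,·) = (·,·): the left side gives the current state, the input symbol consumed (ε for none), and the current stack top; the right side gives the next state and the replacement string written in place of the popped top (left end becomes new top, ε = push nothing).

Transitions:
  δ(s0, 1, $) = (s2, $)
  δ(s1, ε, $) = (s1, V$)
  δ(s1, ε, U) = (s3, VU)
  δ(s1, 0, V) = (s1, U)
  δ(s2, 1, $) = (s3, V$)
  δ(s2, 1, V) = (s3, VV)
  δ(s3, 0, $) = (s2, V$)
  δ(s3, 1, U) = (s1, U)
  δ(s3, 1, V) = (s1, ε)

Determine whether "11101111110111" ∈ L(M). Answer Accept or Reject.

Reject

(s0, 11101111110111, $)
  read 1, top $: go to s2, push $ → (s2, 1101111110111, $)
  read 1, top $: go to s3, push V$ → (s3, 101111110111, V$)
  read 1, top V: go to s1, push ε → (s1, 01111110111, $)
  ε-move, top $: go to s1, push V$ → (s1, 01111110111, V$)
  read 0, top V: go to s1, push U → (s1, 1111110111, U$)
  ε-move, top U: go to s3, push VU → (s3, 1111110111, VU$)
  read 1, top V: go to s1, push ε → (s1, 111110111, U$)
  ε-move, top U: go to s3, push VU → (s3, 111110111, VU$)
  read 1, top V: go to s1, push ε → (s1, 11110111, U$)
  ε-move, top U: go to s3, push VU → (s3, 11110111, VU$)
  read 1, top V: go to s1, push ε → (s1, 1110111, U$)
  ε-move, top U: go to s3, push VU → (s3, 1110111, VU$)
  read 1, top V: go to s1, push ε → (s1, 110111, U$)
  ε-move, top U: go to s3, push VU → (s3, 110111, VU$)
  read 1, top V: go to s1, push ε → (s1, 10111, U$)
  ε-move, top U: go to s3, push VU → (s3, 10111, VU$)
  read 1, top V: go to s1, push ε → (s1, 0111, U$)
  ε-move, top U: go to s3, push VU → (s3, 0111, VU$)
No transition applies at (s3, 0111, VU$); input not fully consumed.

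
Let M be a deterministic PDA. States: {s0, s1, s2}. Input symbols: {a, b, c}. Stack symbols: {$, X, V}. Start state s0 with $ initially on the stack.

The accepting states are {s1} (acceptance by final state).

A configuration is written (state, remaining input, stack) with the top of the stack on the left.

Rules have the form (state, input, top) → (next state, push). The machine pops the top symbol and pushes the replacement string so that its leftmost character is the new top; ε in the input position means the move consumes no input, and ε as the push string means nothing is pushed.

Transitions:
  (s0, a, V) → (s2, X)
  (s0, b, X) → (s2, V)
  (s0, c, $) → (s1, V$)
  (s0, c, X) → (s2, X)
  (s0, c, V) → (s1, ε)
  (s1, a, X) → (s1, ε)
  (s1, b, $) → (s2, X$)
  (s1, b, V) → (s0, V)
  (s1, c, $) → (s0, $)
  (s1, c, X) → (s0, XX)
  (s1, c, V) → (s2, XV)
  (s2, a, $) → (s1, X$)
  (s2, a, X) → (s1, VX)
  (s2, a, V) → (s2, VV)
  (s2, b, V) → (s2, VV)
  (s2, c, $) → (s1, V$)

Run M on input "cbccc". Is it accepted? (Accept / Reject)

(s0, cbccc, $)
  read c, top $: go to s1, push V$ → (s1, bccc, V$)
  read b, top V: go to s0, push V → (s0, ccc, V$)
  read c, top V: go to s1, push ε → (s1, cc, $)
  read c, top $: go to s0, push $ → (s0, c, $)
  read c, top $: go to s1, push V$ → (s1, ε, V$)
All input consumed; state s1 ∈ F.

Accept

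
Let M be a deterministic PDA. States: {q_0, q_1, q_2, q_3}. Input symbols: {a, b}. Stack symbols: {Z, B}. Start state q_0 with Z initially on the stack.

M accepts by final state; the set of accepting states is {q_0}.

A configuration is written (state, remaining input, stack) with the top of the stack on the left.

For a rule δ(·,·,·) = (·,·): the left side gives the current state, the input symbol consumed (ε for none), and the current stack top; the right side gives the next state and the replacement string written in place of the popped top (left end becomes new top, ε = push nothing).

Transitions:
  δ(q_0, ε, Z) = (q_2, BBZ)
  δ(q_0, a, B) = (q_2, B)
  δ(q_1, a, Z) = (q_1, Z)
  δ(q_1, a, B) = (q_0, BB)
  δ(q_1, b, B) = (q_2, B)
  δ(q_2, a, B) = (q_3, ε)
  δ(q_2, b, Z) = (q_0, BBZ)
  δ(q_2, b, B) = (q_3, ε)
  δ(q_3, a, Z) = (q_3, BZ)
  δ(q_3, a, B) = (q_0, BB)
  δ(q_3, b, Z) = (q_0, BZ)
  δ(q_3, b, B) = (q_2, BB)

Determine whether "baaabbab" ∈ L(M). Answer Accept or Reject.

Reject

(q_0, baaabbab, Z)
  ε-move, top Z: go to q_2, push BBZ → (q_2, baaabbab, BBZ)
  read b, top B: go to q_3, push ε → (q_3, aaabbab, BZ)
  read a, top B: go to q_0, push BB → (q_0, aabbab, BBZ)
  read a, top B: go to q_2, push B → (q_2, abbab, BBZ)
  read a, top B: go to q_3, push ε → (q_3, bbab, BZ)
  read b, top B: go to q_2, push BB → (q_2, bab, BBZ)
  read b, top B: go to q_3, push ε → (q_3, ab, BZ)
  read a, top B: go to q_0, push BB → (q_0, b, BBZ)
No transition applies at (q_0, b, BBZ); input not fully consumed.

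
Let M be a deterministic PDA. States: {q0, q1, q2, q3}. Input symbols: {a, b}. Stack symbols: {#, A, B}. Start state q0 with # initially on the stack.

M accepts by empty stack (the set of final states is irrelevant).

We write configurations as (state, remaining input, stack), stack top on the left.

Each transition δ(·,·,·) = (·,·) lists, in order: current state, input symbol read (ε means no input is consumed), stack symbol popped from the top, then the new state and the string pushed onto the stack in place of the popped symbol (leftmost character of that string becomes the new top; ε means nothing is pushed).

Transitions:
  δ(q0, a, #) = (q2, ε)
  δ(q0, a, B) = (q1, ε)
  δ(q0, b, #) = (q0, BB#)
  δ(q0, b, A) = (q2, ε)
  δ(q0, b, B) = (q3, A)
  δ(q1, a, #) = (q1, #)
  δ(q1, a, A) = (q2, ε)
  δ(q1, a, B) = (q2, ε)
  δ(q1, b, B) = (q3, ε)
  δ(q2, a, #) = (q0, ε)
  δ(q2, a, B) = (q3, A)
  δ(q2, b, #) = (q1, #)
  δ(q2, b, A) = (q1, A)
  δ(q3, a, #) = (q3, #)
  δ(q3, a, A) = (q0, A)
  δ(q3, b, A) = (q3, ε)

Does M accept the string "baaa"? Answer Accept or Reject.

Accept

(q0, baaa, #)
  read b, top #: go to q0, push BB# → (q0, aaa, BB#)
  read a, top B: go to q1, push ε → (q1, aa, B#)
  read a, top B: go to q2, push ε → (q2, a, #)
  read a, top #: go to q0, push ε → (q0, ε, ε)
All input consumed and the stack is empty.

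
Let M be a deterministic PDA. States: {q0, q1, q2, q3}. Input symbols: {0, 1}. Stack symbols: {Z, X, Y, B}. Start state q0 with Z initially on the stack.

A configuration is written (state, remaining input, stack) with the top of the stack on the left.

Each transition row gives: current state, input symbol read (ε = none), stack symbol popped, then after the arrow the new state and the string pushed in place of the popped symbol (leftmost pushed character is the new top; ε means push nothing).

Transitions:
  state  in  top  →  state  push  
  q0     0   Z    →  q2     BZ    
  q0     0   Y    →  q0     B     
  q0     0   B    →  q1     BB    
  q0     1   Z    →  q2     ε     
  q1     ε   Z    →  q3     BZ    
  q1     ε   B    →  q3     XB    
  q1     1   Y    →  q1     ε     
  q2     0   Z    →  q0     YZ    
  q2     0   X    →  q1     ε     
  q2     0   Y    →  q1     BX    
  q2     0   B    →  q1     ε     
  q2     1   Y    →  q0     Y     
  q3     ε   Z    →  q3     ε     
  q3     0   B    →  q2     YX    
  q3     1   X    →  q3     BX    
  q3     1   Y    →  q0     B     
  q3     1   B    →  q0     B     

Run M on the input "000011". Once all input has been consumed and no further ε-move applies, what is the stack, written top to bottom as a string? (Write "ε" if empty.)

(q0, 000011, Z) ⊢ (q2, 00011, BZ) ⊢ (q1, 0011, Z) ⊢ (q3, 0011, BZ) ⊢ (q2, 011, YXZ) ⊢ (q1, 11, BXXZ) ⊢ (q3, 11, XBXXZ) ⊢ (q3, 1, BXBXXZ) ⊢ (q0, ε, BXBXXZ)
All input consumed in state q0 with stack BXBXXZ.

BXBXXZ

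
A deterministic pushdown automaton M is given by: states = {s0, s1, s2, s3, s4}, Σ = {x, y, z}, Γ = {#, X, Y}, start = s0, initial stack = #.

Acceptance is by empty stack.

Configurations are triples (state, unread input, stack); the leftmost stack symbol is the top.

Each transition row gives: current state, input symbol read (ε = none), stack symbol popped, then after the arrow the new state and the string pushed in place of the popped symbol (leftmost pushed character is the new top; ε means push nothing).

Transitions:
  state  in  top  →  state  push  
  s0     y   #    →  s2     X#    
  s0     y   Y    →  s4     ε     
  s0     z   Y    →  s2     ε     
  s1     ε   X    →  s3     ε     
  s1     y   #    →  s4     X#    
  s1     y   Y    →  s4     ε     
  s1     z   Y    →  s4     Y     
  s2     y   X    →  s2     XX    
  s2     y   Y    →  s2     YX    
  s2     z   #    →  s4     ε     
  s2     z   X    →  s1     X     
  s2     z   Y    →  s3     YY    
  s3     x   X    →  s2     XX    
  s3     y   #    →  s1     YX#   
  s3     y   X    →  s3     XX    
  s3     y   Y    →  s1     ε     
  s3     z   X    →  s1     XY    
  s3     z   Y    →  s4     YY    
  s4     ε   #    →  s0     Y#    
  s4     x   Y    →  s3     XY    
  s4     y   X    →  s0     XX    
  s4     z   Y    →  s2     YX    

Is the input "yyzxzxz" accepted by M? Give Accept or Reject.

Reject

(s0, yyzxzxz, #)
  read y, top #: go to s2, push X# → (s2, yzxzxz, X#)
  read y, top X: go to s2, push XX → (s2, zxzxz, XX#)
  read z, top X: go to s1, push X → (s1, xzxz, XX#)
  ε-move, top X: go to s3, push ε → (s3, xzxz, X#)
  read x, top X: go to s2, push XX → (s2, zxz, XX#)
  read z, top X: go to s1, push X → (s1, xz, XX#)
  ε-move, top X: go to s3, push ε → (s3, xz, X#)
  read x, top X: go to s2, push XX → (s2, z, XX#)
  read z, top X: go to s1, push X → (s1, ε, XX#)
  ε-move, top X: go to s3, push ε → (s3, ε, X#)
All input consumed; stack is X#, not empty, and no further ε-move applies.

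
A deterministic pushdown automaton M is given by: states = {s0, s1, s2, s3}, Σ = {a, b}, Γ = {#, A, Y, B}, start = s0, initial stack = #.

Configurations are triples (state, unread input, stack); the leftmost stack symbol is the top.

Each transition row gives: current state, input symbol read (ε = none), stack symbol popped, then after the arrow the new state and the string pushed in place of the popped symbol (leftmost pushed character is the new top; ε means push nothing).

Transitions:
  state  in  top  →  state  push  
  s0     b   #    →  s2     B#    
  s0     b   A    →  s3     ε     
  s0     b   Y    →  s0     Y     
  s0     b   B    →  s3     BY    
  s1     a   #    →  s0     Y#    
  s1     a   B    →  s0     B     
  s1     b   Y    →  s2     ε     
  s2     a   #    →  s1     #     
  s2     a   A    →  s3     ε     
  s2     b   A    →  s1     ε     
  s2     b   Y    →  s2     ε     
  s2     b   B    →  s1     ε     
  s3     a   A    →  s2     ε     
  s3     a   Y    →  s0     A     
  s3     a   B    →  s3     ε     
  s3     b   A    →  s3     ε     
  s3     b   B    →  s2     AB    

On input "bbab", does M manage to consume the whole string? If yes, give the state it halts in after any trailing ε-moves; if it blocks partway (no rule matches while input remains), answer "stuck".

s0

(s0, bbab, #) ⊢ (s2, bab, B#) ⊢ (s1, ab, #) ⊢ (s0, b, Y#) ⊢ (s0, ε, Y#)
All input consumed; M is in state s0.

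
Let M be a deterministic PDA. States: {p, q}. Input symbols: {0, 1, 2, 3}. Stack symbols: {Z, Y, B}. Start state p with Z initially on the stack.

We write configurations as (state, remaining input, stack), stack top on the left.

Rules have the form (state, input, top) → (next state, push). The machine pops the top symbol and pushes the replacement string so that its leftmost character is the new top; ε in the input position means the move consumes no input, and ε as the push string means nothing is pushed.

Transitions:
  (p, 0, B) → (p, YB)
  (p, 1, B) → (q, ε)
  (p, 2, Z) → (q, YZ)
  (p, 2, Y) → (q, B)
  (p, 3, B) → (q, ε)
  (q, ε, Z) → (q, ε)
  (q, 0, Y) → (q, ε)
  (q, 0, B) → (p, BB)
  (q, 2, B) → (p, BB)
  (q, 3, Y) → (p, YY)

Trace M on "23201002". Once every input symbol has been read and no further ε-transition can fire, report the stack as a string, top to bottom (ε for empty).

BBBYZ

(p, 23201002, Z)
  read 2, top Z: go to q, push YZ → (q, 3201002, YZ)
  read 3, top Y: go to p, push YY → (p, 201002, YYZ)
  read 2, top Y: go to q, push B → (q, 01002, BYZ)
  read 0, top B: go to p, push BB → (p, 1002, BBYZ)
  read 1, top B: go to q, push ε → (q, 002, BYZ)
  read 0, top B: go to p, push BB → (p, 02, BBYZ)
  read 0, top B: go to p, push YB → (p, 2, YBBYZ)
  read 2, top Y: go to q, push B → (q, ε, BBBYZ)
All input consumed in state q with stack BBBYZ.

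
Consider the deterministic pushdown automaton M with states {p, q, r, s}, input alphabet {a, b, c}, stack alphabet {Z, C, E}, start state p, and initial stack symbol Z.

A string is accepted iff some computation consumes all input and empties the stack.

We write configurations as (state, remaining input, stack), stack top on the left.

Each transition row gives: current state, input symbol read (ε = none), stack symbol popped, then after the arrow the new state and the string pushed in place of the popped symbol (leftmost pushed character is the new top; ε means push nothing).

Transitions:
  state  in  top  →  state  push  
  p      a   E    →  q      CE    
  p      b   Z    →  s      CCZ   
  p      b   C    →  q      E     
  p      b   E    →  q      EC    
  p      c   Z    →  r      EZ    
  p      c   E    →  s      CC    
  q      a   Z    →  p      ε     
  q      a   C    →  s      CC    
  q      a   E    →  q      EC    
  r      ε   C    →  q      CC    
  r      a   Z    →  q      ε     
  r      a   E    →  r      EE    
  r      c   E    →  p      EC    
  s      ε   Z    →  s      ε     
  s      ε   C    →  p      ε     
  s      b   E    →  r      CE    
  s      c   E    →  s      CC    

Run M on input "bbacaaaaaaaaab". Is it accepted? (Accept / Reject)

(p, bbacaaaaaaaaab, Z)
  read b, top Z: go to s, push CCZ → (s, bacaaaaaaaaab, CCZ)
  ε-move, top C: go to p, push ε → (p, bacaaaaaaaaab, CZ)
  read b, top C: go to q, push E → (q, acaaaaaaaaab, EZ)
  read a, top E: go to q, push EC → (q, caaaaaaaaab, ECZ)
No transition applies at (q, caaaaaaaaab, ECZ); input not fully consumed.

Reject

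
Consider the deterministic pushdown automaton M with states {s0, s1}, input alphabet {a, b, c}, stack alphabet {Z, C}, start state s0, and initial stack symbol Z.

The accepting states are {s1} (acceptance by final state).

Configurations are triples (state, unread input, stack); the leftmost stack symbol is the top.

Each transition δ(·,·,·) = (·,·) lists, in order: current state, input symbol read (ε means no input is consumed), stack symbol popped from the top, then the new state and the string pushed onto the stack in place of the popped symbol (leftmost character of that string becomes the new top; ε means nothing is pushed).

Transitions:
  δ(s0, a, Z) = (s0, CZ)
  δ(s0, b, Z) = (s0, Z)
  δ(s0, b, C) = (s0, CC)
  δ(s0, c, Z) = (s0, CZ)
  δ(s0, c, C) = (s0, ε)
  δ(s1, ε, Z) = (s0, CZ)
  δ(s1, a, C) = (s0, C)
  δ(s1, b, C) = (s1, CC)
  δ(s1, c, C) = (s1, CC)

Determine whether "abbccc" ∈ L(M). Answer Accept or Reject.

(s0, abbccc, Z)
  read a, top Z: go to s0, push CZ → (s0, bbccc, CZ)
  read b, top C: go to s0, push CC → (s0, bccc, CCZ)
  read b, top C: go to s0, push CC → (s0, ccc, CCCZ)
  read c, top C: go to s0, push ε → (s0, cc, CCZ)
  read c, top C: go to s0, push ε → (s0, c, CZ)
  read c, top C: go to s0, push ε → (s0, ε, Z)
All input consumed; state s0 ∉ F and no further ε-move applies.

Reject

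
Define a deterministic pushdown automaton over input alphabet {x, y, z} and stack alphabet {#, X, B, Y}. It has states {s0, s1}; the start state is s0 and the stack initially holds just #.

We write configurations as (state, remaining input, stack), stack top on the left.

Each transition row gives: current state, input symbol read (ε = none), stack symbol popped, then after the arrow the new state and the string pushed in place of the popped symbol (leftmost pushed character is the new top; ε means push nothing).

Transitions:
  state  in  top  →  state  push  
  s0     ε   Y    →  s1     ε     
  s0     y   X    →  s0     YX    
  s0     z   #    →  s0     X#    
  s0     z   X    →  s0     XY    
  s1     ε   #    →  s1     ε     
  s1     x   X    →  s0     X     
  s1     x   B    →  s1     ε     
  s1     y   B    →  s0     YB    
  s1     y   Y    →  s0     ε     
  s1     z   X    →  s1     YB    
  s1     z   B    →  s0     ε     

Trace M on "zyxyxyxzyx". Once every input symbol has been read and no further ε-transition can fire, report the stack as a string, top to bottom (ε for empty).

XY#

(s0, zyxyxyxzyx, #)
  read z, top #: go to s0, push X# → (s0, yxyxyxzyx, X#)
  read y, top X: go to s0, push YX → (s0, xyxyxzyx, YX#)
  ε-move, top Y: go to s1, push ε → (s1, xyxyxzyx, X#)
  read x, top X: go to s0, push X → (s0, yxyxzyx, X#)
  read y, top X: go to s0, push YX → (s0, xyxzyx, YX#)
  ε-move, top Y: go to s1, push ε → (s1, xyxzyx, X#)
  read x, top X: go to s0, push X → (s0, yxzyx, X#)
  read y, top X: go to s0, push YX → (s0, xzyx, YX#)
  ε-move, top Y: go to s1, push ε → (s1, xzyx, X#)
  read x, top X: go to s0, push X → (s0, zyx, X#)
  read z, top X: go to s0, push XY → (s0, yx, XY#)
  read y, top X: go to s0, push YX → (s0, x, YXY#)
  ε-move, top Y: go to s1, push ε → (s1, x, XY#)
  read x, top X: go to s0, push X → (s0, ε, XY#)
All input consumed in state s0 with stack XY#.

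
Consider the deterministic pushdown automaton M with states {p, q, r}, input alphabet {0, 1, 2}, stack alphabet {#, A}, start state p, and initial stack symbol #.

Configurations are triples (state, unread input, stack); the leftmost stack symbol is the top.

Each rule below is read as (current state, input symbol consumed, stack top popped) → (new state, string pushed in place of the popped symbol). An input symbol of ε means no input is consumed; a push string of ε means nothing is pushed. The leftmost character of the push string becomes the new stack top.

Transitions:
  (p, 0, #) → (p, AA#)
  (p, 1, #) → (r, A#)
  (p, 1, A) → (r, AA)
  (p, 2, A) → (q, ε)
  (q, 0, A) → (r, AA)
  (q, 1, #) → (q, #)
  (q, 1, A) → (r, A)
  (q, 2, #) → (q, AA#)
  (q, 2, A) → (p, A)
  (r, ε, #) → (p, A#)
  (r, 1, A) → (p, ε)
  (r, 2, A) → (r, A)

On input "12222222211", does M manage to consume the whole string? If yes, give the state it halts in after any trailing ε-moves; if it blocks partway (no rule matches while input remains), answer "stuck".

(p, 12222222211, #) ⊢ (r, 2222222211, A#) ⊢ (r, 222222211, A#) ⊢ (r, 22222211, A#) ⊢ (r, 2222211, A#) ⊢ (r, 222211, A#) ⊢ (r, 22211, A#) ⊢ (r, 2211, A#) ⊢ (r, 211, A#) ⊢ (r, 11, A#) ⊢ (p, 1, #) ⊢ (r, ε, A#)
All input consumed; M is in state r.

r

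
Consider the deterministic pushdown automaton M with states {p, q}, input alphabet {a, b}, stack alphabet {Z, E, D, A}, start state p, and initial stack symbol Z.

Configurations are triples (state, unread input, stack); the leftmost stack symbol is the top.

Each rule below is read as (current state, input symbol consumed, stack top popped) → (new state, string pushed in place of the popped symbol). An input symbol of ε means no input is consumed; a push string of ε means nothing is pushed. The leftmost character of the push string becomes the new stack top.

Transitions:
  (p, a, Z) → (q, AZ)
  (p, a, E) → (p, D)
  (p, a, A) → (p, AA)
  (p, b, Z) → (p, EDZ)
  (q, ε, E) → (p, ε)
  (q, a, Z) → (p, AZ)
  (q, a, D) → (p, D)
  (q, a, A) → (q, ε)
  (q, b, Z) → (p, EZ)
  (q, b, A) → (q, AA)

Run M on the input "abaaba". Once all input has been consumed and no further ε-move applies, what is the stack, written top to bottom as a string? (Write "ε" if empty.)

DZ

(p, abaaba, Z) ⊢ (q, baaba, AZ) ⊢ (q, aaba, AAZ) ⊢ (q, aba, AZ) ⊢ (q, ba, Z) ⊢ (p, a, EZ) ⊢ (p, ε, DZ)
All input consumed in state p with stack DZ.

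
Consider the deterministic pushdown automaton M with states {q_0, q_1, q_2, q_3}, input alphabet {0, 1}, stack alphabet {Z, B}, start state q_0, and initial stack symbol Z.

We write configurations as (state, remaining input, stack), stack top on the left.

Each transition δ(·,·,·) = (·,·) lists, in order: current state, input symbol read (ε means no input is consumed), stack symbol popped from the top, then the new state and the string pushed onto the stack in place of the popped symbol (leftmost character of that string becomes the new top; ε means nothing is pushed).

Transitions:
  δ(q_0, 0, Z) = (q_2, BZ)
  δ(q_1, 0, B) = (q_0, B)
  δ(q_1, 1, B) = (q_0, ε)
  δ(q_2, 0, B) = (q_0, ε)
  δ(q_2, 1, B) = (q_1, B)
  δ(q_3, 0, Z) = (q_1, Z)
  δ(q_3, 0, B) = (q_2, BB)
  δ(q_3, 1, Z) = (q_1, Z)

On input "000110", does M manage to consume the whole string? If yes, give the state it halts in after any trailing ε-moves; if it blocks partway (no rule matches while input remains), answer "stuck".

q_2

(q_0, 000110, Z)
  read 0, top Z: go to q_2, push BZ → (q_2, 00110, BZ)
  read 0, top B: go to q_0, push ε → (q_0, 0110, Z)
  read 0, top Z: go to q_2, push BZ → (q_2, 110, BZ)
  read 1, top B: go to q_1, push B → (q_1, 10, BZ)
  read 1, top B: go to q_0, push ε → (q_0, 0, Z)
  read 0, top Z: go to q_2, push BZ → (q_2, ε, BZ)
All input consumed; M is in state q_2.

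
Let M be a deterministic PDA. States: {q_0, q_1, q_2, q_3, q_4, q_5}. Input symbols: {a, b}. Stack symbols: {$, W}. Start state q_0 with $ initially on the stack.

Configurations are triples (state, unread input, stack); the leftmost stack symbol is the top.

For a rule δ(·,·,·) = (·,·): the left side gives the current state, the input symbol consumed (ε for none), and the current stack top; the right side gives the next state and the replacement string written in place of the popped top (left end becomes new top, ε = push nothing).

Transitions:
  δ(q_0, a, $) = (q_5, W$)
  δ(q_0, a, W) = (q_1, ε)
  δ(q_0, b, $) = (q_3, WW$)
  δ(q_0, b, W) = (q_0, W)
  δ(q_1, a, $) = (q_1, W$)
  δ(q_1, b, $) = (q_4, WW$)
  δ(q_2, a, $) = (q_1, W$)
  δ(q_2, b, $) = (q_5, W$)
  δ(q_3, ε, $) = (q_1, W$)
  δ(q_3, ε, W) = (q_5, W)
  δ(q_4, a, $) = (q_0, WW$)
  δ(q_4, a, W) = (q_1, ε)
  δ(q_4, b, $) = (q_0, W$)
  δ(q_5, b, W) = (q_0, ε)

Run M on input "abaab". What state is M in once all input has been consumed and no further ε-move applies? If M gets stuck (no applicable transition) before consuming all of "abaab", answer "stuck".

stuck

(q_0, abaab, $) ⊢ (q_5, baab, W$) ⊢ (q_0, aab, $) ⊢ (q_5, ab, W$)
No transition for (q_5, a, top W); M blocks with input ab remaining.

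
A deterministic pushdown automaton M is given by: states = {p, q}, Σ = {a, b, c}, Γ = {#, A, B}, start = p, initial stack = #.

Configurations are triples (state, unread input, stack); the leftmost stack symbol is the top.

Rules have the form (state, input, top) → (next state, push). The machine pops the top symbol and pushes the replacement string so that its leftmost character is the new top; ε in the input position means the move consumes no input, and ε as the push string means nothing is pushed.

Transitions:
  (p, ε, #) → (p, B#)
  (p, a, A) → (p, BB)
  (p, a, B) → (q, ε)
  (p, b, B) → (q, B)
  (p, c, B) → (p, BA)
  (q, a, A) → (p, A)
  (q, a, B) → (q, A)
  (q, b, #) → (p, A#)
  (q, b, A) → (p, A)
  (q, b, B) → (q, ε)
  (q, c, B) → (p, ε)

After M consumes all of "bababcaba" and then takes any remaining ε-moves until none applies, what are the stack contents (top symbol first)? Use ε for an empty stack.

BB#

(p, bababcaba, #)
  ε-move, top #: go to p, push B# → (p, bababcaba, B#)
  read b, top B: go to q, push B → (q, ababcaba, B#)
  read a, top B: go to q, push A → (q, babcaba, A#)
  read b, top A: go to p, push A → (p, abcaba, A#)
  read a, top A: go to p, push BB → (p, bcaba, BB#)
  read b, top B: go to q, push B → (q, caba, BB#)
  read c, top B: go to p, push ε → (p, aba, B#)
  read a, top B: go to q, push ε → (q, ba, #)
  read b, top #: go to p, push A# → (p, a, A#)
  read a, top A: go to p, push BB → (p, ε, BB#)
All input consumed in state p with stack BB#.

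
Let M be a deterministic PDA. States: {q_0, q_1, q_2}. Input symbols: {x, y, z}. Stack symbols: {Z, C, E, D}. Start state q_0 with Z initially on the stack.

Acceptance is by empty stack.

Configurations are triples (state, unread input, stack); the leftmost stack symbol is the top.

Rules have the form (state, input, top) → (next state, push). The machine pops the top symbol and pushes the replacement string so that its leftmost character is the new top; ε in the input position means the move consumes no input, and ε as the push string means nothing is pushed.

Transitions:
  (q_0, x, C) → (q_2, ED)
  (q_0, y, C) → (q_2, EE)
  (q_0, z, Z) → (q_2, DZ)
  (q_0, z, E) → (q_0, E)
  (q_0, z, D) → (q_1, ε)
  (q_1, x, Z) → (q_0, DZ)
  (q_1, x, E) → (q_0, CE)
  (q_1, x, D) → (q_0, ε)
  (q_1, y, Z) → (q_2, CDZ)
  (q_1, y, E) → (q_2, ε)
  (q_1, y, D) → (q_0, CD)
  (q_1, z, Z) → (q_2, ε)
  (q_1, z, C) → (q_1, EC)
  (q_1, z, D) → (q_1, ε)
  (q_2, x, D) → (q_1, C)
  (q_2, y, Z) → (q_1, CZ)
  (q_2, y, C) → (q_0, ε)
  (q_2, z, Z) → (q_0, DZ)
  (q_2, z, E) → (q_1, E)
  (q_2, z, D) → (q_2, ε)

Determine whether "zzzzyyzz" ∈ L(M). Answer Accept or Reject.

Accept

(q_0, zzzzyyzz, Z) ⊢ (q_2, zzzyyzz, DZ) ⊢ (q_2, zzyyzz, Z) ⊢ (q_0, zyyzz, DZ) ⊢ (q_1, yyzz, Z) ⊢ (q_2, yzz, CDZ) ⊢ (q_0, zz, DZ) ⊢ (q_1, z, Z) ⊢ (q_2, ε, ε)
All input consumed and the stack is empty.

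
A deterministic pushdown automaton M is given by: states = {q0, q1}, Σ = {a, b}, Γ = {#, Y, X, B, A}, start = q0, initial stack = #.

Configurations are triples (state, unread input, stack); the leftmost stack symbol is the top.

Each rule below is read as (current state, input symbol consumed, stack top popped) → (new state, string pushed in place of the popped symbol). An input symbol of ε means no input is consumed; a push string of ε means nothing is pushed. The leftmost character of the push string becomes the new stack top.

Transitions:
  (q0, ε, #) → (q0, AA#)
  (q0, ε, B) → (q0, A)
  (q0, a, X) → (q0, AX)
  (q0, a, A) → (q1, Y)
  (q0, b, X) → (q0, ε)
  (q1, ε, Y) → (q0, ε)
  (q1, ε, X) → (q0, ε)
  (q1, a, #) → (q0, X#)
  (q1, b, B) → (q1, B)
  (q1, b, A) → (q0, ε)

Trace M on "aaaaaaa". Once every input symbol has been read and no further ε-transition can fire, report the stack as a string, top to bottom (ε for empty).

(q0, aaaaaaa, #)
  ε-move, top #: go to q0, push AA# → (q0, aaaaaaa, AA#)
  read a, top A: go to q1, push Y → (q1, aaaaaa, YA#)
  ε-move, top Y: go to q0, push ε → (q0, aaaaaa, A#)
  read a, top A: go to q1, push Y → (q1, aaaaa, Y#)
  ε-move, top Y: go to q0, push ε → (q0, aaaaa, #)
  ε-move, top #: go to q0, push AA# → (q0, aaaaa, AA#)
  read a, top A: go to q1, push Y → (q1, aaaa, YA#)
  ε-move, top Y: go to q0, push ε → (q0, aaaa, A#)
  read a, top A: go to q1, push Y → (q1, aaa, Y#)
  ε-move, top Y: go to q0, push ε → (q0, aaa, #)
  ε-move, top #: go to q0, push AA# → (q0, aaa, AA#)
  read a, top A: go to q1, push Y → (q1, aa, YA#)
  ε-move, top Y: go to q0, push ε → (q0, aa, A#)
  read a, top A: go to q1, push Y → (q1, a, Y#)
  ε-move, top Y: go to q0, push ε → (q0, a, #)
  ε-move, top #: go to q0, push AA# → (q0, a, AA#)
  read a, top A: go to q1, push Y → (q1, ε, YA#)
  ε-move, top Y: go to q0, push ε → (q0, ε, A#)
All input consumed in state q0 with stack A#.

A#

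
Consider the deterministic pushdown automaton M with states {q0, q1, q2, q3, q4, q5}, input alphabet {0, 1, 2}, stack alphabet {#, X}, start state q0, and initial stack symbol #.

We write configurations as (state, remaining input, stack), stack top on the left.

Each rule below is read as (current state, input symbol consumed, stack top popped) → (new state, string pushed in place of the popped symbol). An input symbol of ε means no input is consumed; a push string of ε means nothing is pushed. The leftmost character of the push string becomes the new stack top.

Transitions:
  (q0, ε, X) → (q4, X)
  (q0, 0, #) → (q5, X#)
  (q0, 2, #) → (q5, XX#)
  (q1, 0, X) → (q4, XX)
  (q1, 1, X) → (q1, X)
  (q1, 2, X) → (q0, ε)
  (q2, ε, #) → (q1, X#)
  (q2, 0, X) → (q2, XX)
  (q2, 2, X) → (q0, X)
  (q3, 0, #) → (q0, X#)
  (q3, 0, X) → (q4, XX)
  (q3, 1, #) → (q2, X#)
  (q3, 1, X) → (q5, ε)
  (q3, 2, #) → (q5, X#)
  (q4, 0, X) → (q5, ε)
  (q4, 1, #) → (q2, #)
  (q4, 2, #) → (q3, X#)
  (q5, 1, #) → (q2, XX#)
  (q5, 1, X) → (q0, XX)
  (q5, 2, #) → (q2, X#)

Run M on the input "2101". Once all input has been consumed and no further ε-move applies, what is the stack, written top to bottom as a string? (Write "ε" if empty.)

XXX#

(q0, 2101, #) ⊢ (q5, 101, XX#) ⊢ (q0, 01, XXX#) ⊢ (q4, 01, XXX#) ⊢ (q5, 1, XX#) ⊢ (q0, ε, XXX#) ⊢ (q4, ε, XXX#)
All input consumed in state q4 with stack XXX#.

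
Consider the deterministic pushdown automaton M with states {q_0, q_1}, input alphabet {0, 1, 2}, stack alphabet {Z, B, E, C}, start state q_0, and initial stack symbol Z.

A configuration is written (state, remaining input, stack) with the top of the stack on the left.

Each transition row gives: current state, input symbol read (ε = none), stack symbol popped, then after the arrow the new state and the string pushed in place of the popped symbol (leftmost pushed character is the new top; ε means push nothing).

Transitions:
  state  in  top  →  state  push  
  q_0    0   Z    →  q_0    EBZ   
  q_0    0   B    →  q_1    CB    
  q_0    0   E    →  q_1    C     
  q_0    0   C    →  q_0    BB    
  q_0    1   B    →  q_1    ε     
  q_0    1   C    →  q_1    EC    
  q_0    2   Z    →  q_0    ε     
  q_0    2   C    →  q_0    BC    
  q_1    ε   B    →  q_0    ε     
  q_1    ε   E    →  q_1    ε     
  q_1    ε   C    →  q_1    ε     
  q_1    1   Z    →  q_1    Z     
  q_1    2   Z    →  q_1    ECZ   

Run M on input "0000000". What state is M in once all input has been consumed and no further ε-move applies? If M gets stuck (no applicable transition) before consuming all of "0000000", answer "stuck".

(q_0, 0000000, Z) ⊢ (q_0, 000000, EBZ) ⊢ (q_1, 00000, CBZ) ⊢ (q_1, 00000, BZ) ⊢ (q_0, 00000, Z) ⊢ (q_0, 0000, EBZ) ⊢ (q_1, 000, CBZ) ⊢ (q_1, 000, BZ) ⊢ (q_0, 000, Z) ⊢ (q_0, 00, EBZ) ⊢ (q_1, 0, CBZ) ⊢ (q_1, 0, BZ) ⊢ (q_0, 0, Z) ⊢ (q_0, ε, EBZ)
All input consumed; M is in state q_0.

q_0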